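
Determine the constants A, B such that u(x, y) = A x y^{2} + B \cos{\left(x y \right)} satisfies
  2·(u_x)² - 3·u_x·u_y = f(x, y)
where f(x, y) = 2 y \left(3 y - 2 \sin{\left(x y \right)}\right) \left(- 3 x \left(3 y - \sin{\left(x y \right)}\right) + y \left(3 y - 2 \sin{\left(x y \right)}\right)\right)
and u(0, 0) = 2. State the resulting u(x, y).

Substitute the ansatz u = A x y^{2} + B \cos{\left(x y \right)} into the left-hand side.
Derivatives of the ansatz:
  u_x = A y^{2} - B y \sin{\left(x y \right)}
  u_y = 2 A x y - B x \sin{\left(x y \right)}
Term by term:
  2·(u_x)² = 2 A^{2} y^{4} - 4 A B y^{3} \sin{\left(x y \right)} + 2 B^{2} y^{2} \sin^{2}{\left(x y \right)}
  -3·u_x·u_y = - 6 A^{2} x y^{3} + 9 A B x y^{2} \sin{\left(x y \right)} - 3 B^{2} x y \sin^{2}{\left(x y \right)}
So the left-hand side equals
  - 6 A^{2} x y^{3} + 2 A^{2} y^{4} + 9 A B x y^{2} \sin{\left(x y \right)} - 4 A B y^{3} \sin{\left(x y \right)} - 3 B^{2} x y \sin^{2}{\left(x y \right)} + 2 B^{2} y^{2} \sin^{2}{\left(x y \right)}
This must equal f(x, y) identically; expanded, f = - 54 x y^{3} + 54 x y^{2} \sin{\left(x y \right)} - 12 x y \sin^{2}{\left(x y \right)} + 18 y^{4} - 24 y^{3} \sin{\left(x y \right)} + 8 y^{2} \sin^{2}{\left(x y \right)}.
Matching coefficients of the independent functions:
  [y^{4}]:  2 A^{2} = 18
  [x y^{3}]:  - 6 A^{2} = -54
  [y^{2} \sin^{2}{\left(x y \right)}]:  2 B^{2} = 8
  [y^{3} \sin{\left(x y \right)}]:  - 4 A B = -24
  [x y \sin^{2}{\left(x y \right)}]:  - 3 B^{2} = -12
  [x y^{2} \sin{\left(x y \right)}]:  9 A B = 54
These equations allow (A, B) = (-3, -2) or (3, 2).
Impose the point condition(s):
  u(0, 0) = 2  ⟹  B = 2
Only A = 3, B = 2 satisfies everything.
Hence u(x, y) = 3 x y^{2} + 2 \cos{\left(x y \right)}.

Answer: u(x, y) = 3 x y^{2} + 2 \cos{\left(x y \right)}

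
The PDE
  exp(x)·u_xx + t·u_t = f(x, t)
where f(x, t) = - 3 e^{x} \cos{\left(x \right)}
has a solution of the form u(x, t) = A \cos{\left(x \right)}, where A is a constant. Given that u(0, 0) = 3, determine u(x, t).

Substitute the ansatz u = A \cos{\left(x \right)} into the left-hand side.
Derivatives of the ansatz:
  u_xx = - A \cos{\left(x \right)}
  u_t = 0
Term by term:
  exp(x)·u_xx = - A e^{x} \cos{\left(x \right)}
  t·u_t = 0
So the left-hand side equals
  - A e^{x} \cos{\left(x \right)}
This must equal f(x, t) = - 3 e^{x} \cos{\left(x \right)} identically.
Matching coefficients of the independent functions:
  [e^{x} \cos{\left(x \right)}]:  - A = -3
Solving: A = 3.
Check against the point condition:
  u(0, 0) = 3  ⟹  A = 3  ✓
Hence u(x, t) = 3 \cos{\left(x \right)}.

Answer: u(x, t) = 3 \cos{\left(x \right)}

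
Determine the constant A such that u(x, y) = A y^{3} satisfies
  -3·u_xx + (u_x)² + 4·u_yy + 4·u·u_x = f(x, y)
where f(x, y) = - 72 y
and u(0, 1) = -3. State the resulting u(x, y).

Answer: u(x, y) = - 3 y^{3}

Derivation:
Substitute the ansatz u = A y^{3} into the left-hand side.
Derivatives of the ansatz:
  u_xx = 0
  u_x = 0
  u_yy = 6 A y
Term by term:
  -3·u_xx = 0
  (u_x)² = 0
  4·u_yy = 24 A y
  4·u·u_x = 0
So the left-hand side equals
  24 A y
This must equal f(x, y) = - 72 y identically.
Matching coefficients of the independent functions:
  [y]:  24 A = -72
Solving: A = -3.
Check against the point condition:
  u(0, 1) = -3  ⟹  A = -3  ✓
Hence u(x, y) = - 3 y^{3}.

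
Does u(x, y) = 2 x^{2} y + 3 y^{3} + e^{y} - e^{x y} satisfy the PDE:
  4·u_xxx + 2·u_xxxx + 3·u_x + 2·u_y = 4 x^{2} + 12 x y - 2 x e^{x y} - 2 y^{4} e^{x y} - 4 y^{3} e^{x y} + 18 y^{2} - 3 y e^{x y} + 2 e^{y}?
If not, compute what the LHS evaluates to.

Evaluate each term of the left-hand side for u = 2 x^{2} y + 3 y^{3} + e^{y} - e^{x y}.
Derivatives:
  u_xxx = - y^{3} e^{x y}
  u_xxxx = - y^{4} e^{x y}
  u_x = 4 x y - y e^{x y}
  u_y = 2 x^{2} - x e^{x y} + 9 y^{2} + e^{y}
Terms:
  4·u_xxx = - 4 y^{3} e^{x y}
  2·u_xxxx = - 2 y^{4} e^{x y}
  3·u_x = 3 y \left(4 x - e^{x y}\right)
  2·u_y = 4 x^{2} - 2 x e^{x y} + 18 y^{2} + 2 e^{y}
Sum: LHS = 4 x^{2} + 12 x y - 2 x e^{x y} - 2 y^{4} e^{x y} - 4 y^{3} e^{x y} + 18 y^{2} - 3 y e^{x y} + 2 e^{y}
This is exactly the given right-hand side, so u is a solution.

Answer: Yes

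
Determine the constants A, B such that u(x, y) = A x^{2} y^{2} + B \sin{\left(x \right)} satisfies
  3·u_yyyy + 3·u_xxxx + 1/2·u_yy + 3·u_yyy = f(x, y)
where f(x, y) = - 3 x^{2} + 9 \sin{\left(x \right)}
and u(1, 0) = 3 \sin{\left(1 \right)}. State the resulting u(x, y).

Substitute the ansatz u = A x^{2} y^{2} + B \sin{\left(x \right)} into the left-hand side.
Derivatives of the ansatz:
  u_yyyy = 0
  u_xxxx = B \sin{\left(x \right)}
  u_yy = 2 A x^{2}
  u_yyy = 0
Term by term:
  3·u_yyyy = 0
  3·u_xxxx = 3 B \sin{\left(x \right)}
  1/2·u_yy = A x^{2}
  3·u_yyy = 0
So the left-hand side equals
  A x^{2} + 3 B \sin{\left(x \right)}
This must equal f(x, y) = - 3 x^{2} + 9 \sin{\left(x \right)} identically.
Matching coefficients of the independent functions:
  [x^{2}]:  A = -3
  [\sin{\left(x \right)}]:  3 B = 9
Solving: A = -3, B = 3.
Check against the point condition:
  u(1, 0) = 3 \sin{\left(1 \right)}  ⟹  B \sin{\left(1 \right)} = 3 \sin{\left(1 \right)}  ✓
Hence u(x, y) = - 3 x^{2} y^{2} + 3 \sin{\left(x \right)}.

Answer: u(x, y) = - 3 x^{2} y^{2} + 3 \sin{\left(x \right)}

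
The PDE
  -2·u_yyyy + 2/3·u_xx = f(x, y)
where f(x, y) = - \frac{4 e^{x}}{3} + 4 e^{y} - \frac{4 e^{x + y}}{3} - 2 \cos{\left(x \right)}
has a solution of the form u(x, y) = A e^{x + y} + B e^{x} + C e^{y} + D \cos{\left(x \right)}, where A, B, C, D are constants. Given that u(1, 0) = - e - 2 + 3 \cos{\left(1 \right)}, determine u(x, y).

Substitute the ansatz u = A e^{x + y} + B e^{x} + C e^{y} + D \cos{\left(x \right)} into the left-hand side.
Derivatives of the ansatz:
  u_yyyy = A e^{x} e^{y} + C e^{y}
  u_xx = A e^{x} e^{y} + B e^{x} - D \cos{\left(x \right)}
Term by term:
  -2·u_yyyy = - 2 A e^{x} e^{y} - 2 C e^{y}
  2/3·u_xx = \frac{2 A e^{x} e^{y}}{3} + \frac{2 B e^{x}}{3} - \frac{2 D \cos{\left(x \right)}}{3}
So the left-hand side equals
  - \frac{4 A e^{x} e^{y}}{3} + \frac{2 B e^{x}}{3} - 2 C e^{y} - \frac{2 D \cos{\left(x \right)}}{3}
This must equal f(x, y) identically; expanded, f = - \frac{4 e^{x} e^{y}}{3} - \frac{4 e^{x}}{3} + 4 e^{y} - 2 \cos{\left(x \right)}.
Matching coefficients of the independent functions:
  [e^{x} e^{y}]:  - \frac{4 A}{3} = - \frac{4}{3}
  [e^{x}]:  \frac{2 B}{3} = - \frac{4}{3}
  [e^{y}]:  - 2 C = 4
  [\cos{\left(x \right)}]:  - \frac{2 D}{3} = -2
Solving: A = 1, B = -2, C = -2, D = 3.
Check against the point condition:
  u(1, 0) = - e - 2 + 3 \cos{\left(1 \right)}  ⟹  e A + e B + C + D \cos{\left(1 \right)} = - e - 2 + 3 \cos{\left(1 \right)}  ✓
Hence u(x, y) = - 2 e^{x} - 2 e^{y} + e^{x + y} + 3 \cos{\left(x \right)}.

Answer: u(x, y) = - 2 e^{x} - 2 e^{y} + e^{x + y} + 3 \cos{\left(x \right)}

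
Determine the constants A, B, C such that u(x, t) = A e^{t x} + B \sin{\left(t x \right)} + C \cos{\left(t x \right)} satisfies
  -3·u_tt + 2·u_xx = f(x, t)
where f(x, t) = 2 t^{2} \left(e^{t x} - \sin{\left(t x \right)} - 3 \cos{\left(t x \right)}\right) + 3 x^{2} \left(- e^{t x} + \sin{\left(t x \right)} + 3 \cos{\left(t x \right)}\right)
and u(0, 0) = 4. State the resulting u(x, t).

Answer: u(x, t) = e^{t x} + \sin{\left(t x \right)} + 3 \cos{\left(t x \right)}

Derivation:
Substitute the ansatz u = A e^{t x} + B \sin{\left(t x \right)} + C \cos{\left(t x \right)} into the left-hand side.
Derivatives of the ansatz:
  u_tt = A x^{2} e^{t x} - B x^{2} \sin{\left(t x \right)} - C x^{2} \cos{\left(t x \right)}
  u_xx = A t^{2} e^{t x} - B t^{2} \sin{\left(t x \right)} - C t^{2} \cos{\left(t x \right)}
Term by term:
  -3·u_tt = - 3 A x^{2} e^{t x} + 3 B x^{2} \sin{\left(t x \right)} + 3 C x^{2} \cos{\left(t x \right)}
  2·u_xx = 2 A t^{2} e^{t x} - 2 B t^{2} \sin{\left(t x \right)} - 2 C t^{2} \cos{\left(t x \right)}
So the left-hand side equals
  2 A t^{2} e^{t x} - 3 A x^{2} e^{t x} - 2 B t^{2} \sin{\left(t x \right)} + 3 B x^{2} \sin{\left(t x \right)} - 2 C t^{2} \cos{\left(t x \right)} + 3 C x^{2} \cos{\left(t x \right)}
This must equal f(x, t) identically; expanded, f = 2 t^{2} e^{t x} - 2 t^{2} \sin{\left(t x \right)} - 6 t^{2} \cos{\left(t x \right)} - 3 x^{2} e^{t x} + 3 x^{2} \sin{\left(t x \right)} + 9 x^{2} \cos{\left(t x \right)}.
Matching coefficients of the independent functions:
  [t^{2} e^{t x}]:  2 A = 2
  [t^{2} \sin{\left(t x \right)}]:  - 2 B = -2
  [t^{2} \cos{\left(t x \right)}]:  - 2 C = -6
  [x^{2} e^{t x}]:  - 3 A = -3
  [x^{2} \sin{\left(t x \right)}]:  3 B = 3
  [x^{2} \cos{\left(t x \right)}]:  3 C = 9
Solving: A = 1, B = 1, C = 3.
Check against the point condition:
  u(0, 0) = 4  ⟹  A + C = 4  ✓
Hence u(x, t) = e^{t x} + \sin{\left(t x \right)} + 3 \cos{\left(t x \right)}.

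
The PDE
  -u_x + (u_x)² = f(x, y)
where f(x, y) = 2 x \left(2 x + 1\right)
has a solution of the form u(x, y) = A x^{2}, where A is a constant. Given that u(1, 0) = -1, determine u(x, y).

Substitute the ansatz u = A x^{2} into the left-hand side.
Derivatives of the ansatz:
  u_x = 2 A x
Term by term:
  -u_x = - 2 A x
  (u_x)² = 4 A^{2} x^{2}
So the left-hand side equals
  4 A^{2} x^{2} - 2 A x
This must equal f(x, y) identically; expanded, f = 4 x^{2} + 2 x.
Matching coefficients of the independent functions:
  [x]:  - 2 A = 2
  [x^{2}]:  4 A^{2} = 4
Solving: A = -1.
Check against the point condition:
  u(1, 0) = -1  ⟹  A = -1  ✓
Hence u(x, y) = - x^{2}.

Answer: u(x, y) = - x^{2}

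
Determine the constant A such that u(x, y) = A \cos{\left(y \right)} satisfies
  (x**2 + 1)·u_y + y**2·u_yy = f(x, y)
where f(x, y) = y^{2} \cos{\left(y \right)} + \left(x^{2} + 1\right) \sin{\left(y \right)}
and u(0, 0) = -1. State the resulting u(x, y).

Substitute the ansatz u = A \cos{\left(y \right)} into the left-hand side.
Derivatives of the ansatz:
  u_y = - A \sin{\left(y \right)}
  u_yy = - A \cos{\left(y \right)}
Term by term:
  (x**2 + 1)·u_y = - A x^{2} \sin{\left(y \right)} - A \sin{\left(y \right)}
  y**2·u_yy = - A y^{2} \cos{\left(y \right)}
So the left-hand side equals
  - A x^{2} \sin{\left(y \right)} - A y^{2} \cos{\left(y \right)} - A \sin{\left(y \right)}
This must equal f(x, y) identically; expanded, f = x^{2} \sin{\left(y \right)} + y^{2} \cos{\left(y \right)} + \sin{\left(y \right)}.
Matching coefficients of the independent functions:
  [x^{2} \sin{\left(y \right)}, y^{2} \cos{\left(y \right)}, \sin{\left(y \right)}]:  - A = 1
Solving: A = -1.
Check against the point condition:
  u(0, 0) = -1  ⟹  A = -1  ✓
Hence u(x, y) = - \cos{\left(y \right)}.

Answer: u(x, y) = - \cos{\left(y \right)}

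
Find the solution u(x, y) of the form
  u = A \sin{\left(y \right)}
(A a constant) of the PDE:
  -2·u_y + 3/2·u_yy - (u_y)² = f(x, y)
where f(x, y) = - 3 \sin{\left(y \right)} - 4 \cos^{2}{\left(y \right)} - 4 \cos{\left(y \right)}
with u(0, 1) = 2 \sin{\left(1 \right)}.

Substitute the ansatz u = A \sin{\left(y \right)} into the left-hand side.
Derivatives of the ansatz:
  u_y = A \cos{\left(y \right)}
  u_yy = - A \sin{\left(y \right)}
Term by term:
  -2·u_y = - 2 A \cos{\left(y \right)}
  3/2·u_yy = - \frac{3 A \sin{\left(y \right)}}{2}
  -(u_y)² = - A^{2} \cos^{2}{\left(y \right)}
So the left-hand side equals
  - A^{2} \cos^{2}{\left(y \right)} - \frac{3 A \sin{\left(y \right)}}{2} - 2 A \cos{\left(y \right)}
This must equal f(x, y) = - 3 \sin{\left(y \right)} - 4 \cos^{2}{\left(y \right)} - 4 \cos{\left(y \right)} identically.
Matching coefficients of the independent functions:
  [\sin{\left(y \right)}]:  - \frac{3 A}{2} = -3
  [\cos{\left(y \right)}]:  - 2 A = -4
  [\cos^{2}{\left(y \right)}]:  - A^{2} = -4
Solving: A = 2.
Check against the point condition:
  u(0, 1) = 2 \sin{\left(1 \right)}  ⟹  A \sin{\left(1 \right)} = 2 \sin{\left(1 \right)}  ✓
Hence u(x, y) = 2 \sin{\left(y \right)}.

Answer: u(x, y) = 2 \sin{\left(y \right)}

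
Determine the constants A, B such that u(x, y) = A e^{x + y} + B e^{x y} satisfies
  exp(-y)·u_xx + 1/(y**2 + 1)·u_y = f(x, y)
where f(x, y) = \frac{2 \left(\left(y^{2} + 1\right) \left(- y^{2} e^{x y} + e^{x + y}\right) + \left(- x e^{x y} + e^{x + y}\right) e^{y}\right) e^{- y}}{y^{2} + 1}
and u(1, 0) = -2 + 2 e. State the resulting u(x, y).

Substitute the ansatz u = A e^{x + y} + B e^{x y} into the left-hand side.
Derivatives of the ansatz:
  u_xx = A e^{x} e^{y} + B y^{2} e^{x y}
  u_y = A e^{x} e^{y} + B x e^{x y}
Term by term:
  exp(-y)·u_xx = A e^{x} + B y^{2} e^{- y} e^{x y}
  1/(y**2 + 1)·u_y = \frac{A e^{x} e^{y}}{y^{2} + 1} + \frac{B x e^{x y}}{y^{2} + 1}
So the left-hand side equals
  A e^{x} + \frac{A e^{x} e^{y}}{y^{2} + 1} + \frac{B x e^{x y}}{y^{2} + 1} + B y^{2} e^{- y} e^{x y}
This must equal f(x, y) identically; expanded, f = - \frac{2 x e^{x y}}{y^{2} + 1} - 2 y^{2} e^{- y} e^{x y} + 2 e^{x} + \frac{2 e^{x} e^{y}}{y^{2} + 1}.
Matching coefficients of the independent functions:
  [\frac{x e^{x y}}{y^{2} + 1}, y^{2} e^{- y} e^{x y}]:  B = -2
  [\frac{e^{x} e^{y}}{y^{2} + 1}, e^{x}]:  A = 2
Solving: A = 2, B = -2.
Check against the point condition:
  u(1, 0) = -2 + 2 e  ⟹  e A + B = -2 + 2 e  ✓
Hence u(x, y) = - 2 e^{x y} + 2 e^{x + y}.

Answer: u(x, y) = - 2 e^{x y} + 2 e^{x + y}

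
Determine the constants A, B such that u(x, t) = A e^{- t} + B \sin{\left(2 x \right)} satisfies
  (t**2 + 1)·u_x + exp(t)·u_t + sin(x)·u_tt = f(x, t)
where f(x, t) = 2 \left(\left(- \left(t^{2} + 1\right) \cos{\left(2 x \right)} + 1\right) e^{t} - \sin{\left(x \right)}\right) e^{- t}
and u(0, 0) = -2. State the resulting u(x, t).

Substitute the ansatz u = A e^{- t} + B \sin{\left(2 x \right)} into the left-hand side.
Derivatives of the ansatz:
  u_x = 2 B \cos{\left(2 x \right)}
  u_t = - A e^{- t}
  u_tt = A e^{- t}
Term by term:
  (t**2 + 1)·u_x = 2 B t^{2} \cos{\left(2 x \right)} + 2 B \cos{\left(2 x \right)}
  exp(t)·u_t = - A
  sin(x)·u_tt = A e^{- t} \sin{\left(x \right)}
So the left-hand side equals
  - A + A e^{- t} \sin{\left(x \right)} + 2 B t^{2} \cos{\left(2 x \right)} + 2 B \cos{\left(2 x \right)}
This must equal f(x, t) identically; expanded, f = - 2 t^{2} \cos{\left(2 x \right)} - 2 \cos{\left(2 x \right)} + 2 - 2 e^{- t} \sin{\left(x \right)}.
Matching coefficients of the independent functions:
  [constant term]:  - A = 2
  [t^{2} \cos{\left(2 x \right)}, \cos{\left(2 x \right)}]:  2 B = -2
  [e^{- t} \sin{\left(x \right)}]:  A = -2
Solving: A = -2, B = -1.
Check against the point condition:
  u(0, 0) = -2  ⟹  A = -2  ✓
Hence u(x, t) = - \sin{\left(2 x \right)} - 2 e^{- t}.

Answer: u(x, t) = - \sin{\left(2 x \right)} - 2 e^{- t}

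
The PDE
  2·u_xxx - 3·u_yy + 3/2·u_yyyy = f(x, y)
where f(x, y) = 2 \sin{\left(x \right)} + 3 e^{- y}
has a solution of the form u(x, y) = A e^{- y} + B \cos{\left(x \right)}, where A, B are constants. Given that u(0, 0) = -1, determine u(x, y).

Answer: u(x, y) = \cos{\left(x \right)} - 2 e^{- y}

Derivation:
Substitute the ansatz u = A e^{- y} + B \cos{\left(x \right)} into the left-hand side.
Derivatives of the ansatz:
  u_xxx = B \sin{\left(x \right)}
  u_yy = A e^{- y}
  u_yyyy = A e^{- y}
Term by term:
  2·u_xxx = 2 B \sin{\left(x \right)}
  -3·u_yy = - 3 A e^{- y}
  3/2·u_yyyy = \frac{3 A e^{- y}}{2}
So the left-hand side equals
  - \frac{3 A e^{- y}}{2} + 2 B \sin{\left(x \right)}
This must equal f(x, y) = 2 \sin{\left(x \right)} + 3 e^{- y} identically.
Matching coefficients of the independent functions:
  [e^{- y}]:  - \frac{3 A}{2} = 3
  [\sin{\left(x \right)}]:  2 B = 2
Solving: A = -2, B = 1.
Check against the point condition:
  u(0, 0) = -1  ⟹  A + B = -1  ✓
Hence u(x, y) = \cos{\left(x \right)} - 2 e^{- y}.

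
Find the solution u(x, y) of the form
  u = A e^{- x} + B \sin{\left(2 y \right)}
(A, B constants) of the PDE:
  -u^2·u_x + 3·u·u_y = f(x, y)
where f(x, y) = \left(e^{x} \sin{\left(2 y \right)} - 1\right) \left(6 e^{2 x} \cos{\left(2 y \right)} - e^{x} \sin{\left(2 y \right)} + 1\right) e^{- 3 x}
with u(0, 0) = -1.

Substitute the ansatz u = A e^{- x} + B \sin{\left(2 y \right)} into the left-hand side.
Derivatives of the ansatz:
  u_x = - A e^{- x}
  u_y = 2 B \cos{\left(2 y \right)}
Term by term:
  -u^2·u_x = A^{3} e^{- 3 x} + 2 A^{2} B e^{- 2 x} \sin{\left(2 y \right)} + A B^{2} e^{- x} \sin^{2}{\left(2 y \right)}
  3·u·u_y = 6 A B e^{- x} \cos{\left(2 y \right)} + 6 B^{2} \sin{\left(2 y \right)} \cos{\left(2 y \right)}
So the left-hand side equals
  A^{3} e^{- 3 x} + 2 A^{2} B e^{- 2 x} \sin{\left(2 y \right)} + A B^{2} e^{- x} \sin^{2}{\left(2 y \right)} + 6 A B e^{- x} \cos{\left(2 y \right)} + 6 B^{2} \sin{\left(2 y \right)} \cos{\left(2 y \right)}
This must equal f(x, y) identically; expanded, f = 6 \sin{\left(2 y \right)} \cos{\left(2 y \right)} - e^{- x} \sin^{2}{\left(2 y \right)} - 6 e^{- x} \cos{\left(2 y \right)} + 2 e^{- 2 x} \sin{\left(2 y \right)} - e^{- 3 x}.
Matching coefficients of the independent functions:
  [e^{- 2 x} \sin{\left(2 y \right)}]:  2 A^{2} B = 2
  [e^{- x} \sin^{2}{\left(2 y \right)}]:  A B^{2} = -1
  [e^{- x} \cos{\left(2 y \right)}]:  6 A B = -6
  [\sin{\left(2 y \right)} \cos{\left(2 y \right)}]:  6 B^{2} = 6
  [e^{- 3 x}]:  A^{3} = -1
Solving: A = -1, B = 1.
Check against the point condition:
  u(0, 0) = -1  ⟹  A = -1  ✓
Hence u(x, y) = \sin{\left(2 y \right)} - e^{- x}.

Answer: u(x, y) = \sin{\left(2 y \right)} - e^{- x}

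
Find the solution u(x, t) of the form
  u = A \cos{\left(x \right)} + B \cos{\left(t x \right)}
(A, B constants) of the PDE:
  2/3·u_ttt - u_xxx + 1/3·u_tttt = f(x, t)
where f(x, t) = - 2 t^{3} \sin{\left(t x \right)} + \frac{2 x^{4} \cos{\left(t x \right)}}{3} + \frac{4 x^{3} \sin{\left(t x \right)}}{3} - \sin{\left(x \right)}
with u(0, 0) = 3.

Substitute the ansatz u = A \cos{\left(x \right)} + B \cos{\left(t x \right)} into the left-hand side.
Derivatives of the ansatz:
  u_ttt = B x^{3} \sin{\left(t x \right)}
  u_xxx = A \sin{\left(x \right)} + B t^{3} \sin{\left(t x \right)}
  u_tttt = B x^{4} \cos{\left(t x \right)}
Term by term:
  2/3·u_ttt = \frac{2 B x^{3} \sin{\left(t x \right)}}{3}
  -u_xxx = - A \sin{\left(x \right)} - B t^{3} \sin{\left(t x \right)}
  1/3·u_tttt = \frac{B x^{4} \cos{\left(t x \right)}}{3}
So the left-hand side equals
  - A \sin{\left(x \right)} - B t^{3} \sin{\left(t x \right)} + \frac{B x^{4} \cos{\left(t x \right)}}{3} + \frac{2 B x^{3} \sin{\left(t x \right)}}{3}
This must equal f(x, t) = - 2 t^{3} \sin{\left(t x \right)} + \frac{2 x^{4} \cos{\left(t x \right)}}{3} + \frac{4 x^{3} \sin{\left(t x \right)}}{3} - \sin{\left(x \right)} identically.
Matching coefficients of the independent functions:
  [t^{3} \sin{\left(t x \right)}]:  - B = -2
  [x^{3} \sin{\left(t x \right)}]:  \frac{2 B}{3} = \frac{4}{3}
  [x^{4} \cos{\left(t x \right)}]:  \frac{B}{3} = \frac{2}{3}
  [\sin{\left(x \right)}]:  - A = -1
Solving: A = 1, B = 2.
Check against the point condition:
  u(0, 0) = 3  ⟹  A + B = 3  ✓
Hence u(x, t) = \cos{\left(x \right)} + 2 \cos{\left(t x \right)}.

Answer: u(x, t) = \cos{\left(x \right)} + 2 \cos{\left(t x \right)}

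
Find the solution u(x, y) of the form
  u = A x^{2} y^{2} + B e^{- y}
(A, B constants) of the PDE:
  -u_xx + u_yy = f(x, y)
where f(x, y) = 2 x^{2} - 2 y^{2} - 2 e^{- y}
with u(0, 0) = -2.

Substitute the ansatz u = A x^{2} y^{2} + B e^{- y} into the left-hand side.
Derivatives of the ansatz:
  u_xx = 2 A y^{2}
  u_yy = 2 A x^{2} + B e^{- y}
Term by term:
  -u_xx = - 2 A y^{2}
  u_yy = 2 A x^{2} + B e^{- y}
So the left-hand side equals
  2 A x^{2} - 2 A y^{2} + B e^{- y}
This must equal f(x, y) = 2 x^{2} - 2 y^{2} - 2 e^{- y} identically.
Matching coefficients of the independent functions:
  [x^{2}]:  2 A = 2
  [y^{2}]:  - 2 A = -2
  [e^{- y}]:  B = -2
Solving: A = 1, B = -2.
Check against the point condition:
  u(0, 0) = -2  ⟹  B = -2  ✓
Hence u(x, y) = x^{2} y^{2} - 2 e^{- y}.

Answer: u(x, y) = x^{2} y^{2} - 2 e^{- y}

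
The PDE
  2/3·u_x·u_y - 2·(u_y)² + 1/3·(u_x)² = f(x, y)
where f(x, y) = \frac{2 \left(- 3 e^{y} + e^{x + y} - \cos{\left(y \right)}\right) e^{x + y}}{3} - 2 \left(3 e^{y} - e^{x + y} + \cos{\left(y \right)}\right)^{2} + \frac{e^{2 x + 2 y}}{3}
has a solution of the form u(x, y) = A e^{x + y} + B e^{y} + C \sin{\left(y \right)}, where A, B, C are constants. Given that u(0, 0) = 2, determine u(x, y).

Substitute the ansatz u = A e^{x + y} + B e^{y} + C \sin{\left(y \right)} into the left-hand side.
Derivatives of the ansatz:
  u_x = A e^{x} e^{y}
  u_y = A e^{x} e^{y} + B e^{y} + C \cos{\left(y \right)}
Term by term:
  2/3·u_x·u_y = \frac{2 A^{2} e^{2 x} e^{2 y}}{3} + \frac{2 A B e^{x} e^{2 y}}{3} + \frac{2 A C e^{x} e^{y} \cos{\left(y \right)}}{3}
  -2·(u_y)² = - 2 A^{2} e^{2 x} e^{2 y} - 4 A B e^{x} e^{2 y} - 4 A C e^{x} e^{y} \cos{\left(y \right)} - 2 B^{2} e^{2 y} - 4 B C e^{y} \cos{\left(y \right)} - 2 C^{2} \cos^{2}{\left(y \right)}
  1/3·(u_x)² = \frac{A^{2} e^{2 x} e^{2 y}}{3}
So the left-hand side equals
  - A^{2} e^{2 x} e^{2 y} - \frac{10 A B e^{x} e^{2 y}}{3} - \frac{10 A C e^{x} e^{y} \cos{\left(y \right)}}{3} - 2 B^{2} e^{2 y} - 4 B C e^{y} \cos{\left(y \right)} - 2 C^{2} \cos^{2}{\left(y \right)}
This must equal f(x, y) identically; expanded, f = - e^{2 x} e^{2 y} + 10 e^{x} e^{2 y} + \frac{10 e^{x} e^{y} \cos{\left(y \right)}}{3} - 18 e^{2 y} - 12 e^{y} \cos{\left(y \right)} - 2 \cos^{2}{\left(y \right)}.
Matching coefficients of the independent functions:
  [e^{x} e^{2 y}]:  - \frac{10 A B}{3} = 10
  [e^{2 x} e^{2 y}]:  - A^{2} = -1
  [e^{y} \cos{\left(y \right)}]:  - 4 B C = -12
  [e^{x} e^{y} \cos{\left(y \right)}]:  - \frac{10 A C}{3} = \frac{10}{3}
  [e^{2 y}]:  - 2 B^{2} = -18
  [\cos^{2}{\left(y \right)}]:  - 2 C^{2} = -2
These equations allow (A, B, C) = (-1, 3, 1) or (1, -3, -1).
Impose the point condition(s):
  u(0, 0) = 2  ⟹  A + B = 2
Only A = -1, B = 3, C = 1 satisfies everything.
Hence u(x, y) = 3 e^{y} - e^{x + y} + \sin{\left(y \right)}.

Answer: u(x, y) = 3 e^{y} - e^{x + y} + \sin{\left(y \right)}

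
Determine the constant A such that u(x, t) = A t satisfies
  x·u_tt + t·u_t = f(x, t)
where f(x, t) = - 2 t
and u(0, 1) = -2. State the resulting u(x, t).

Answer: u(x, t) = - 2 t

Derivation:
Substitute the ansatz u = A t into the left-hand side.
Derivatives of the ansatz:
  u_tt = 0
  u_t = A
Term by term:
  x·u_tt = 0
  t·u_t = A t
So the left-hand side equals
  A t
This must equal f(x, t) = - 2 t identically.
Matching coefficients of the independent functions:
  [t]:  A = -2
Solving: A = -2.
Check against the point condition:
  u(0, 1) = -2  ⟹  A = -2  ✓
Hence u(x, t) = - 2 t.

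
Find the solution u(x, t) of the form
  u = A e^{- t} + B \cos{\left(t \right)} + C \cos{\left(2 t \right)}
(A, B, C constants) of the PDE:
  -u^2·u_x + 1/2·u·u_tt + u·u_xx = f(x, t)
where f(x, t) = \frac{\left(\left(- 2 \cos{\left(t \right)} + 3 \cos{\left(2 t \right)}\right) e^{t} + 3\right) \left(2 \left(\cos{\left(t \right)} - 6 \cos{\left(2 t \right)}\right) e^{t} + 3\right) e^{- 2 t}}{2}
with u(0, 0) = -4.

Substitute the ansatz u = A e^{- t} + B \cos{\left(t \right)} + C \cos{\left(2 t \right)} into the left-hand side.
Derivatives of the ansatz:
  u_x = 0
  u_tt = A e^{- t} - B \cos{\left(t \right)} - 4 C \cos{\left(2 t \right)}
  u_xx = 0
Term by term:
  -u^2·u_x = 0
  1/2·u·u_tt = \frac{A^{2} e^{- 2 t}}{2} - \frac{3 A C e^{- t} \cos{\left(2 t \right)}}{2} - \frac{B^{2} \cos^{2}{\left(t \right)}}{2} - \frac{5 B C \cos{\left(t \right)} \cos{\left(2 t \right)}}{2} - 2 C^{2} \cos^{2}{\left(2 t \right)}
  u·u_xx = 0
So the left-hand side equals
  \frac{A^{2} e^{- 2 t}}{2} - \frac{3 A C e^{- t} \cos{\left(2 t \right)}}{2} - \frac{B^{2} \cos^{2}{\left(t \right)}}{2} - \frac{5 B C \cos{\left(t \right)} \cos{\left(2 t \right)}}{2} - 2 C^{2} \cos^{2}{\left(2 t \right)}
This must equal f(x, t) identically; expanded, f = - 2 \cos^{2}{\left(t \right)} + 15 \cos{\left(t \right)} \cos{\left(2 t \right)} - 18 \cos^{2}{\left(2 t \right)} - \frac{27 e^{- t} \cos{\left(2 t \right)}}{2} + \frac{9 e^{- 2 t}}{2}.
Matching coefficients of the independent functions:
  [e^{- t} \cos{\left(2 t \right)}]:  - \frac{3 A C}{2} = - \frac{27}{2}
  [\cos{\left(t \right)} \cos{\left(2 t \right)}]:  - \frac{5 B C}{2} = 15
  [e^{- 2 t}]:  \frac{A^{2}}{2} = \frac{9}{2}
  [\cos^{2}{\left(t \right)}]:  - \frac{B^{2}}{2} = -2
  [\cos^{2}{\left(2 t \right)}]:  - 2 C^{2} = -18
These equations allow (A, B, C) = (-3, 2, -3) or (3, -2, 3).
Impose the point condition(s):
  u(0, 0) = -4  ⟹  A + B + C = -4
Only A = -3, B = 2, C = -3 satisfies everything.
Hence u(x, t) = 2 \cos{\left(t \right)} - 3 \cos{\left(2 t \right)} - 3 e^{- t}.

Answer: u(x, t) = 2 \cos{\left(t \right)} - 3 \cos{\left(2 t \right)} - 3 e^{- t}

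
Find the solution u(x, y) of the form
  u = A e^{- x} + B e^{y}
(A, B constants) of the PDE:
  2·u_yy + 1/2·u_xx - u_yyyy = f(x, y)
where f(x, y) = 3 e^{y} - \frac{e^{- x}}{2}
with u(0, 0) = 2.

Answer: u(x, y) = 3 e^{y} - e^{- x}

Derivation:
Substitute the ansatz u = A e^{- x} + B e^{y} into the left-hand side.
Derivatives of the ansatz:
  u_yy = B e^{y}
  u_xx = A e^{- x}
  u_yyyy = B e^{y}
Term by term:
  2·u_yy = 2 B e^{y}
  1/2·u_xx = \frac{A e^{- x}}{2}
  -u_yyyy = - B e^{y}
So the left-hand side equals
  \frac{A e^{- x}}{2} + B e^{y}
This must equal f(x, y) = 3 e^{y} - \frac{e^{- x}}{2} identically.
Matching coefficients of the independent functions:
  [e^{- x}]:  \frac{A}{2} = - \frac{1}{2}
  [e^{y}]:  B = 3
Solving: A = -1, B = 3.
Check against the point condition:
  u(0, 0) = 2  ⟹  A + B = 2  ✓
Hence u(x, y) = 3 e^{y} - e^{- x}.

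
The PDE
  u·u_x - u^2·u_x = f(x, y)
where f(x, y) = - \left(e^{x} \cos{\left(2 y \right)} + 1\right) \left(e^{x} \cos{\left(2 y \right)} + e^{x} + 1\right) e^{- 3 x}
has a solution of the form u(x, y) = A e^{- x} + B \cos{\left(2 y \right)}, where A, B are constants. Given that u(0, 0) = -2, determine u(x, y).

Answer: u(x, y) = - \cos{\left(2 y \right)} - e^{- x}

Derivation:
Substitute the ansatz u = A e^{- x} + B \cos{\left(2 y \right)} into the left-hand side.
Derivatives of the ansatz:
  u_x = - A e^{- x}
Term by term:
  u·u_x = - A^{2} e^{- 2 x} - A B e^{- x} \cos{\left(2 y \right)}
  -u^2·u_x = A^{3} e^{- 3 x} + 2 A^{2} B e^{- 2 x} \cos{\left(2 y \right)} + A B^{2} e^{- x} \cos^{2}{\left(2 y \right)}
So the left-hand side equals
  A^{3} e^{- 3 x} + 2 A^{2} B e^{- 2 x} \cos{\left(2 y \right)} - A^{2} e^{- 2 x} + A B^{2} e^{- x} \cos^{2}{\left(2 y \right)} - A B e^{- x} \cos{\left(2 y \right)}
This must equal f(x, y) identically; expanded, f = - e^{- x} \cos^{2}{\left(2 y \right)} - e^{- x} \cos{\left(2 y \right)} - 2 e^{- 2 x} \cos{\left(2 y \right)} - e^{- 2 x} - e^{- 3 x}.
Matching coefficients of the independent functions:
  [e^{- 2 x} \cos{\left(2 y \right)}]:  2 A^{2} B = -2
  [e^{- x} \cos{\left(2 y \right)}]:  - A B = -1
  [e^{- x} \cos^{2}{\left(2 y \right)}]:  A B^{2} = -1
  [e^{- 3 x}]:  A^{3} = -1
  [e^{- 2 x}]:  - A^{2} = -1
Solving: A = -1, B = -1.
Check against the point condition:
  u(0, 0) = -2  ⟹  A + B = -2  ✓
Hence u(x, y) = - \cos{\left(2 y \right)} - e^{- x}.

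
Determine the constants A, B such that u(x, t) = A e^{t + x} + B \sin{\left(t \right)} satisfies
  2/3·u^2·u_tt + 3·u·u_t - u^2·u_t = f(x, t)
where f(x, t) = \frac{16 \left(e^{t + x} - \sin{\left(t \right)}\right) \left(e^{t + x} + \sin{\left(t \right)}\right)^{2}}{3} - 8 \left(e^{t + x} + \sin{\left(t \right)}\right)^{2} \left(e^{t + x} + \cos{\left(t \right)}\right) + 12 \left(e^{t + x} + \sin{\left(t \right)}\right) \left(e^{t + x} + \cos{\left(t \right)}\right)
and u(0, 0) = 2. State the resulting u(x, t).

Substitute the ansatz u = A e^{t + x} + B \sin{\left(t \right)} into the left-hand side.
Derivatives of the ansatz:
  u_tt = A e^{t} e^{x} - B \sin{\left(t \right)}
  u_t = A e^{t} e^{x} + B \cos{\left(t \right)}
Term by term:
  2/3·u^2·u_tt = \frac{2 A^{3} e^{3 t} e^{3 x}}{3} + \frac{2 A^{2} B e^{2 t} e^{2 x} \sin{\left(t \right)}}{3} - \frac{2 A B^{2} e^{t} e^{x} \sin^{2}{\left(t \right)}}{3} - \frac{2 B^{3} \sin^{3}{\left(t \right)}}{3}
  3·u·u_t = 3 A^{2} e^{2 t} e^{2 x} + 3 A B e^{t} e^{x} \sin{\left(t \right)} + 3 A B e^{t} e^{x} \cos{\left(t \right)} + 3 B^{2} \sin{\left(t \right)} \cos{\left(t \right)}
  -u^2·u_t = - A^{3} e^{3 t} e^{3 x} - 2 A^{2} B e^{2 t} e^{2 x} \sin{\left(t \right)} - A^{2} B e^{2 t} e^{2 x} \cos{\left(t \right)} - A B^{2} e^{t} e^{x} \sin^{2}{\left(t \right)} - 2 A B^{2} e^{t} e^{x} \sin{\left(t \right)} \cos{\left(t \right)} - B^{3} \sin^{2}{\left(t \right)} \cos{\left(t \right)}
So the left-hand side equals
  - \frac{A^{3} e^{3 t} e^{3 x}}{3} - \frac{4 A^{2} B e^{2 t} e^{2 x} \sin{\left(t \right)}}{3} - A^{2} B e^{2 t} e^{2 x} \cos{\left(t \right)} + 3 A^{2} e^{2 t} e^{2 x} - \frac{5 A B^{2} e^{t} e^{x} \sin^{2}{\left(t \right)}}{3} - 2 A B^{2} e^{t} e^{x} \sin{\left(t \right)} \cos{\left(t \right)} + 3 A B e^{t} e^{x} \sin{\left(t \right)} + 3 A B e^{t} e^{x} \cos{\left(t \right)} - \frac{2 B^{3} \sin^{3}{\left(t \right)}}{3} - B^{3} \sin^{2}{\left(t \right)} \cos{\left(t \right)} + 3 B^{2} \sin{\left(t \right)} \cos{\left(t \right)}
This must equal f(x, t) identically; expanded, f = - \frac{8 e^{3 t} e^{3 x}}{3} - \frac{32 e^{2 t} e^{2 x} \sin{\left(t \right)}}{3} - 8 e^{2 t} e^{2 x} \cos{\left(t \right)} + 12 e^{2 t} e^{2 x} - \frac{40 e^{t} e^{x} \sin^{2}{\left(t \right)}}{3} - 16 e^{t} e^{x} \sin{\left(t \right)} \cos{\left(t \right)} + 12 e^{t} e^{x} \sin{\left(t \right)} + 12 e^{t} e^{x} \cos{\left(t \right)} - \frac{16 \sin^{3}{\left(t \right)}}{3} - 8 \sin^{2}{\left(t \right)} \cos{\left(t \right)} + 12 \sin{\left(t \right)} \cos{\left(t \right)}.
Matching coefficients of the independent functions:
  [e^{2 t} e^{2 x}]:  3 A^{2} = 12
  [e^{3 t} e^{3 x}]:  - \frac{A^{3}}{3} = - \frac{8}{3}
  [\sin{\left(t \right)} \cos{\left(t \right)}]:  3 B^{2} = 12
  [\sin^{2}{\left(t \right)} \cos{\left(t \right)}]:  - B^{3} = -8
  [e^{t} e^{x} \sin{\left(t \right)}, e^{t} e^{x} \cos{\left(t \right)}]:  3 A B = 12
  [e^{t} e^{x} \sin^{2}{\left(t \right)}]:  - \frac{5 A B^{2}}{3} = - \frac{40}{3}
  [e^{2 t} e^{2 x} \sin{\left(t \right)}]:  - \frac{4 A^{2} B}{3} = - \frac{32}{3}
  [e^{2 t} e^{2 x} \cos{\left(t \right)}]:  - A^{2} B = -8
  [e^{t} e^{x} \sin{\left(t \right)} \cos{\left(t \right)}]:  - 2 A B^{2} = -16
  [\sin^{3}{\left(t \right)}]:  - \frac{2 B^{3}}{3} = - \frac{16}{3}
Solving: A = 2, B = 2.
Check against the point condition:
  u(0, 0) = 2  ⟹  A = 2  ✓
Hence u(x, t) = 2 e^{t + x} + 2 \sin{\left(t \right)}.

Answer: u(x, t) = 2 e^{t + x} + 2 \sin{\left(t \right)}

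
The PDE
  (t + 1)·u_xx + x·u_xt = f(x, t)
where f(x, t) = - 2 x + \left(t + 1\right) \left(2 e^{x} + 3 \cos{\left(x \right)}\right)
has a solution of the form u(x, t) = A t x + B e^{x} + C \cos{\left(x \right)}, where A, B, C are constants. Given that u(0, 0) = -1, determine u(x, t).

Answer: u(x, t) = - 2 t x + 2 e^{x} - 3 \cos{\left(x \right)}

Derivation:
Substitute the ansatz u = A t x + B e^{x} + C \cos{\left(x \right)} into the left-hand side.
Derivatives of the ansatz:
  u_xx = B e^{x} - C \cos{\left(x \right)}
  u_xt = A
Term by term:
  (t + 1)·u_xx = B t e^{x} + B e^{x} - C t \cos{\left(x \right)} - C \cos{\left(x \right)}
  x·u_xt = A x
So the left-hand side equals
  A x + B t e^{x} + B e^{x} - C t \cos{\left(x \right)} - C \cos{\left(x \right)}
This must equal f(x, t) identically; expanded, f = 2 t e^{x} + 3 t \cos{\left(x \right)} - 2 x + 2 e^{x} + 3 \cos{\left(x \right)}.
Matching coefficients of the independent functions:
  [x]:  A = -2
  [t e^{x}, e^{x}]:  B = 2
  [t \cos{\left(x \right)}, \cos{\left(x \right)}]:  - C = 3
Solving: A = -2, B = 2, C = -3.
Check against the point condition:
  u(0, 0) = -1  ⟹  B + C = -1  ✓
Hence u(x, t) = - 2 t x + 2 e^{x} - 3 \cos{\left(x \right)}.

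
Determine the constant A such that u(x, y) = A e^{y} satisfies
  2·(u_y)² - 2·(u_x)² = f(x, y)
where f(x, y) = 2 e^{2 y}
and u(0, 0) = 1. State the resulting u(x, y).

Answer: u(x, y) = e^{y}

Derivation:
Substitute the ansatz u = A e^{y} into the left-hand side.
Derivatives of the ansatz:
  u_y = A e^{y}
  u_x = 0
Term by term:
  2·(u_y)² = 2 A^{2} e^{2 y}
  -2·(u_x)² = 0
So the left-hand side equals
  2 A^{2} e^{2 y}
This must equal f(x, y) = 2 e^{2 y} identically.
Matching coefficients of the independent functions:
  [e^{2 y}]:  2 A^{2} = 2
These equations allow (A) = (-1) or (1).
Impose the point condition(s):
  u(0, 0) = 1  ⟹  A = 1
Only A = 1 satisfies everything.
Hence u(x, y) = e^{y}.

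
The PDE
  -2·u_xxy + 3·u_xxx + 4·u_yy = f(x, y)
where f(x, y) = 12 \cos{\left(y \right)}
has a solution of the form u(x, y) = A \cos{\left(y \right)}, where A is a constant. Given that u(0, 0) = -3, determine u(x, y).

Substitute the ansatz u = A \cos{\left(y \right)} into the left-hand side.
Derivatives of the ansatz:
  u_xxy = 0
  u_xxx = 0
  u_yy = - A \cos{\left(y \right)}
Term by term:
  -2·u_xxy = 0
  3·u_xxx = 0
  4·u_yy = - 4 A \cos{\left(y \right)}
So the left-hand side equals
  - 4 A \cos{\left(y \right)}
This must equal f(x, y) = 12 \cos{\left(y \right)} identically.
Matching coefficients of the independent functions:
  [\cos{\left(y \right)}]:  - 4 A = 12
Solving: A = -3.
Check against the point condition:
  u(0, 0) = -3  ⟹  A = -3  ✓
Hence u(x, y) = - 3 \cos{\left(y \right)}.

Answer: u(x, y) = - 3 \cos{\left(y \right)}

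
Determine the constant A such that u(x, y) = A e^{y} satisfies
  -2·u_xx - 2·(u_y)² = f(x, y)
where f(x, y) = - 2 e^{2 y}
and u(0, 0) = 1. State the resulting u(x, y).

Substitute the ansatz u = A e^{y} into the left-hand side.
Derivatives of the ansatz:
  u_xx = 0
  u_y = A e^{y}
Term by term:
  -2·u_xx = 0
  -2·(u_y)² = - 2 A^{2} e^{2 y}
So the left-hand side equals
  - 2 A^{2} e^{2 y}
This must equal f(x, y) = - 2 e^{2 y} identically.
Matching coefficients of the independent functions:
  [e^{2 y}]:  - 2 A^{2} = -2
These equations allow (A) = (-1) or (1).
Impose the point condition(s):
  u(0, 0) = 1  ⟹  A = 1
Only A = 1 satisfies everything.
Hence u(x, y) = e^{y}.

Answer: u(x, y) = e^{y}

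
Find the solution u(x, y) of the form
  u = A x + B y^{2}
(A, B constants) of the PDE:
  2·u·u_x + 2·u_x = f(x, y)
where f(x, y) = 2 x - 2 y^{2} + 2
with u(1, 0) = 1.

Substitute the ansatz u = A x + B y^{2} into the left-hand side.
Derivatives of the ansatz:
  u_x = A
Term by term:
  2·u·u_x = 2 A^{2} x + 2 A B y^{2}
  2·u_x = 2 A
So the left-hand side equals
  2 A^{2} x + 2 A B y^{2} + 2 A
This must equal f(x, y) = 2 x - 2 y^{2} + 2 identically.
Matching coefficients of the independent functions:
  [constant term]:  2 A = 2
  [x]:  2 A^{2} = 2
  [y^{2}]:  2 A B = -2
Solving: A = 1, B = -1.
Check against the point condition:
  u(1, 0) = 1  ⟹  A = 1  ✓
Hence u(x, y) = x - y^{2}.

Answer: u(x, y) = x - y^{2}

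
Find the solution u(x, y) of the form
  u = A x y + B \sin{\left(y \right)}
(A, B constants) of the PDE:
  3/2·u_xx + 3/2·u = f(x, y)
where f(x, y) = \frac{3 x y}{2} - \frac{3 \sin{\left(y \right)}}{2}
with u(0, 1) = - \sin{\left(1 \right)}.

Substitute the ansatz u = A x y + B \sin{\left(y \right)} into the left-hand side.
Derivatives of the ansatz:
  u_xx = 0
Term by term:
  3/2·u_xx = 0
  3/2·u = \frac{3 A x y}{2} + \frac{3 B \sin{\left(y \right)}}{2}
So the left-hand side equals
  \frac{3 A x y}{2} + \frac{3 B \sin{\left(y \right)}}{2}
This must equal f(x, y) = \frac{3 x y}{2} - \frac{3 \sin{\left(y \right)}}{2} identically.
Matching coefficients of the independent functions:
  [x y]:  \frac{3 A}{2} = \frac{3}{2}
  [\sin{\left(y \right)}]:  \frac{3 B}{2} = - \frac{3}{2}
Solving: A = 1, B = -1.
Check against the point condition:
  u(0, 1) = - \sin{\left(1 \right)}  ⟹  B \sin{\left(1 \right)} = - \sin{\left(1 \right)}  ✓
Hence u(x, y) = x y - \sin{\left(y \right)}.

Answer: u(x, y) = x y - \sin{\left(y \right)}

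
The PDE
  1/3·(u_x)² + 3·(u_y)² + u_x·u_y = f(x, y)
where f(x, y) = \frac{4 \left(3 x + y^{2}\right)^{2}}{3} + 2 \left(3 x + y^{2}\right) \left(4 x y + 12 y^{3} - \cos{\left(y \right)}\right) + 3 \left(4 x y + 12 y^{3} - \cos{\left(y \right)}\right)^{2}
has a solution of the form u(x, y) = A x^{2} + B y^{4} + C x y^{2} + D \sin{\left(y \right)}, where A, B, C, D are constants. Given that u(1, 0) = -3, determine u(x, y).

Substitute the ansatz u = A x^{2} + B y^{4} + C x y^{2} + D \sin{\left(y \right)} into the left-hand side.
Derivatives of the ansatz:
  u_x = 2 A x + C y^{2}
  u_y = 4 B y^{3} + 2 C x y + D \cos{\left(y \right)}
Term by term:
  1/3·(u_x)² = \frac{4 A^{2} x^{2}}{3} + \frac{4 A C x y^{2}}{3} + \frac{C^{2} y^{4}}{3}
  3·(u_y)² = 48 B^{2} y^{6} + 48 B C x y^{4} + 24 B D y^{3} \cos{\left(y \right)} + 12 C^{2} x^{2} y^{2} + 12 C D x y \cos{\left(y \right)} + 3 D^{2} \cos^{2}{\left(y \right)}
  u_x·u_y = 8 A B x y^{3} + 4 A C x^{2} y + 2 A D x \cos{\left(y \right)} + 4 B C y^{5} + 2 C^{2} x y^{3} + C D y^{2} \cos{\left(y \right)}
So the left-hand side equals
  \frac{4 A^{2} x^{2}}{3} + 8 A B x y^{3} + 4 A C x^{2} y + \frac{4 A C x y^{2}}{3} + 2 A D x \cos{\left(y \right)} + 48 B^{2} y^{6} + 48 B C x y^{4} + 4 B C y^{5} + 24 B D y^{3} \cos{\left(y \right)} + 12 C^{2} x^{2} y^{2} + 2 C^{2} x y^{3} + \frac{C^{2} y^{4}}{3} + 12 C D x y \cos{\left(y \right)} + C D y^{2} \cos{\left(y \right)} + 3 D^{2} \cos^{2}{\left(y \right)}
This must equal f(x, y) identically; expanded, f = 48 x^{2} y^{2} + 24 x^{2} y + 12 x^{2} + 288 x y^{4} + 80 x y^{3} + 8 x y^{2} - 24 x y \cos{\left(y \right)} - 6 x \cos{\left(y \right)} + 432 y^{6} + 24 y^{5} + \frac{4 y^{4}}{3} - 72 y^{3} \cos{\left(y \right)} - 2 y^{2} \cos{\left(y \right)} + 3 \cos^{2}{\left(y \right)}.
Matching coefficients of the independent functions:
  [x^{2}]:  \frac{4 A^{2}}{3} = 12
  [y^{4}]:  \frac{C^{2}}{3} = \frac{4}{3}
  [y^{5}]:  4 B C = 24
  [y^{6}]:  48 B^{2} = 432
  [x y^{2}]:  \frac{4 A C}{3} = 8
  [x y^{3}]:  8 A B + 2 C^{2} = 80
  [x y^{4}]:  48 B C = 288
  [x \cos{\left(y \right)}]:  2 A D = -6
  [x^{2} y]:  4 A C = 24
  [x^{2} y^{2}]:  12 C^{2} = 48
  [y^{2} \cos{\left(y \right)}]:  C D = -2
  [y^{3} \cos{\left(y \right)}]:  24 B D = -72
  [x y \cos{\left(y \right)}]:  12 C D = -24
  [\cos^{2}{\left(y \right)}]:  3 D^{2} = 3
These equations allow (A, B, C, D) = (-3, -3, -2, 1) or (3, 3, 2, -1).
Impose the point condition(s):
  u(1, 0) = -3  ⟹  A = -3
Only A = -3, B = -3, C = -2, D = 1 satisfies everything.
Hence u(x, y) = - 3 x^{2} - 2 x y^{2} - 3 y^{4} + \sin{\left(y \right)}.

Answer: u(x, y) = - 3 x^{2} - 2 x y^{2} - 3 y^{4} + \sin{\left(y \right)}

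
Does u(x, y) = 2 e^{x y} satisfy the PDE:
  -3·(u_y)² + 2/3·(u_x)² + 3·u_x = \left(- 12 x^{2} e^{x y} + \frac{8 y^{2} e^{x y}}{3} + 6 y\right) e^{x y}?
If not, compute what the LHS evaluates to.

Evaluate each term of the left-hand side for u = 2 e^{x y}.
Derivatives:
  u_y = 2 x e^{x y}
  u_x = 2 y e^{x y}
Terms:
  -3·(u_y)² = - 12 x^{2} e^{2 x y}
  2/3·(u_x)² = \frac{8 y^{2} e^{2 x y}}{3}
  3·u_x = 6 y e^{x y}
Sum: LHS = \left(- 12 x^{2} e^{x y} + \frac{8 y^{2} e^{x y}}{3} + 6 y\right) e^{x y}
This is exactly the given right-hand side, so u is a solution.

Answer: Yes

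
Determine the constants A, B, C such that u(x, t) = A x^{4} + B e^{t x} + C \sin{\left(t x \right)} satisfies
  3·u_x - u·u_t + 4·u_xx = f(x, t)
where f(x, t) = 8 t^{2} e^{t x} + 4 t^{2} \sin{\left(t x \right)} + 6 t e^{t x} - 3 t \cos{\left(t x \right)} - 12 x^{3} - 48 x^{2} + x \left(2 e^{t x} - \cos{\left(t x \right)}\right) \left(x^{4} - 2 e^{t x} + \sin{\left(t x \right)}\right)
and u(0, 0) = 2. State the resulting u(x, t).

Answer: u(x, t) = - x^{4} + 2 e^{t x} - \sin{\left(t x \right)}

Derivation:
Substitute the ansatz u = A x^{4} + B e^{t x} + C \sin{\left(t x \right)} into the left-hand side.
Derivatives of the ansatz:
  u_x = 4 A x^{3} + B t e^{t x} + C t \cos{\left(t x \right)}
  u_t = B x e^{t x} + C x \cos{\left(t x \right)}
  u_xx = 12 A x^{2} + B t^{2} e^{t x} - C t^{2} \sin{\left(t x \right)}
Term by term:
  3·u_x = 12 A x^{3} + 3 B t e^{t x} + 3 C t \cos{\left(t x \right)}
  -u·u_t = - A B x^{5} e^{t x} - A C x^{5} \cos{\left(t x \right)} - B^{2} x e^{2 t x} - B C x e^{t x} \sin{\left(t x \right)} - B C x e^{t x} \cos{\left(t x \right)} - C^{2} x \sin{\left(t x \right)} \cos{\left(t x \right)}
  4·u_xx = 48 A x^{2} + 4 B t^{2} e^{t x} - 4 C t^{2} \sin{\left(t x \right)}
So the left-hand side equals
  - A B x^{5} e^{t x} - A C x^{5} \cos{\left(t x \right)} + 12 A x^{3} + 48 A x^{2} - B^{2} x e^{2 t x} - B C x e^{t x} \sin{\left(t x \right)} - B C x e^{t x} \cos{\left(t x \right)} + 4 B t^{2} e^{t x} + 3 B t e^{t x} - C^{2} x \sin{\left(t x \right)} \cos{\left(t x \right)} - 4 C t^{2} \sin{\left(t x \right)} + 3 C t \cos{\left(t x \right)}
This must equal f(x, t) identically; expanded, f = 8 t^{2} e^{t x} + 4 t^{2} \sin{\left(t x \right)} + 6 t e^{t x} - 3 t \cos{\left(t x \right)} + 2 x^{5} e^{t x} - x^{5} \cos{\left(t x \right)} - 12 x^{3} - 48 x^{2} - 4 x e^{2 t x} + 2 x e^{t x} \sin{\left(t x \right)} + 2 x e^{t x} \cos{\left(t x \right)} - x \sin{\left(t x \right)} \cos{\left(t x \right)}.
Matching coefficients of the independent functions:
  [x^{2}]:  48 A = -48
  [x^{3}]:  12 A = -12
  [t e^{t x}]:  3 B = 6
  [t \cos{\left(t x \right)}]:  3 C = -3
  [t^{2} e^{t x}]:  4 B = 8
  [t^{2} \sin{\left(t x \right)}]:  - 4 C = 4
  [x e^{2 t x}]:  - B^{2} = -4
  [x^{5} e^{t x}]:  - A B = 2
  [x^{5} \cos{\left(t x \right)}]:  - A C = -1
  [x e^{t x} \sin{\left(t x \right)}, x e^{t x} \cos{\left(t x \right)}]:  - B C = 2
  [x \sin{\left(t x \right)} \cos{\left(t x \right)}]:  - C^{2} = -1
Solving: A = -1, B = 2, C = -1.
Check against the point condition:
  u(0, 0) = 2  ⟹  B = 2  ✓
Hence u(x, t) = - x^{4} + 2 e^{t x} - \sin{\left(t x \right)}.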